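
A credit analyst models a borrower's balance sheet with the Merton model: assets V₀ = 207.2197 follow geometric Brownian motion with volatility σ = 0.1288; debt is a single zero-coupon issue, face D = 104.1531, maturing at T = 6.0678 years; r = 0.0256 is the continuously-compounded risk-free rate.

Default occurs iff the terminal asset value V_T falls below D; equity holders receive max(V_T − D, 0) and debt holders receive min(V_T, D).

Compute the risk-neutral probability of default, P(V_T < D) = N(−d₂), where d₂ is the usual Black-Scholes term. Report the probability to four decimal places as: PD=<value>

PD=0.0062

d₁ = [ln(V₀/D) + (r + σ²/2)T] / (σ√T)
   = [ln(207.2197/104.1531) + (0.0256 + 0.5·0.1288²)·6.0678] / (0.1288·√6.0678)
   = [0.687918 + 0.205666] / 0.317272 = 2.816462
d₂ = d₁ − σ√T = 2.816462 − 0.317272 = 2.499190
risk-neutral PD = N(−d₂) = N(-2.499190) = 0.006224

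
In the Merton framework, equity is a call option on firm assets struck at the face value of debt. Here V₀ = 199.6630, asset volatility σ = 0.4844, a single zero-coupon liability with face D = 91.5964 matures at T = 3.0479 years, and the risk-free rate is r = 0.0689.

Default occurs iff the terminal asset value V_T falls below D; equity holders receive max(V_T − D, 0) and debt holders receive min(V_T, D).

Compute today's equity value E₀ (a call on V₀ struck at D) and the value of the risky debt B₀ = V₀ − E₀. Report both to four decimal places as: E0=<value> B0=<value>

d₁ = [ln(V₀/D) + (r + σ²/2)T] / (σ√T)
   = [ln(199.6630/91.5964) + (0.0689 + 0.5·0.4844²)·3.0479] / (0.4844·√3.0479)
   = [0.779239 + 0.567585] / 0.845677 = 1.592599
d₂ = d₁ − σ√T = 1.592599 − 0.845677 = 0.746922
N(d₁) = 0.944375,  N(d₂) = 0.772445,  e^(−rT) = 0.810584
E₀ = V₀·N(d₁) − D·e^(−rT)·N(d₂)
   = 199.6630·0.944375 − 91.5964·0.810584·0.772445 = 131.205354
B₀ = V₀ − E₀ = 199.6630 − 131.205354 = 68.457646

E0=131.2054 B0=68.4576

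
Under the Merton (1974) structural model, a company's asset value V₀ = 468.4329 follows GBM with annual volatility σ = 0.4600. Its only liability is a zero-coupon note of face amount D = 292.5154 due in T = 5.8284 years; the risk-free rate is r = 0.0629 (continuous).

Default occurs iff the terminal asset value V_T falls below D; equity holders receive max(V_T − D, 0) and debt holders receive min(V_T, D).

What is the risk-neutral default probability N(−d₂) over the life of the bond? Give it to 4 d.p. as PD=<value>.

PD=0.4212

d₁ = [ln(V₀/D) + (r + σ²/2)T] / (σ√T)
   = [ln(468.4329/292.5154) + (0.0629 + 0.5·0.4600²)·5.8284] / (0.4600·√5.8284)
   = [0.470876 + 0.983251] / 1.110536 = 1.309392
d₂ = d₁ − σ√T = 1.309392 − 1.110536 = 0.198856
risk-neutral PD = N(−d₂) = N(-0.198856) = 0.421188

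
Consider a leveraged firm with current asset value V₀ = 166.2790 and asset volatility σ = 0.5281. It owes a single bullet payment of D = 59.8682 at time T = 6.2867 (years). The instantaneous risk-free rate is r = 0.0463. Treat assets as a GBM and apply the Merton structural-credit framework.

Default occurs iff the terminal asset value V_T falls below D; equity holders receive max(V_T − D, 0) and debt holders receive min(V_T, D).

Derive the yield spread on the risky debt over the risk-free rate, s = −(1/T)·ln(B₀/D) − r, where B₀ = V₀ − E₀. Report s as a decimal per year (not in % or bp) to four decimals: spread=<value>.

d₁ = [ln(V₀/D) + (r + σ²/2)T] / (σ√T)
   = [ln(166.2790/59.8682) + (0.0463 + 0.5·0.5281²)·6.2867] / (0.5281·√6.2867)
   = [1.021522 + 1.167722] / 1.324121 = 1.653357
d₂ = d₁ − σ√T = 1.653357 − 1.324121 = 0.329236
N(d₁) = 0.950871,  N(d₂) = 0.629011,  e^(−rT) = 0.747460
E₀ = V₀·N(d₁) − D·e^(−rT)·N(d₂)
   = 166.2790·0.950871 − 59.8682·0.747460·0.629011 = 129.962163
B₀ = V₀ − E₀ = 166.2790 − 129.962163 = 36.316837
spread = −(1/T)·ln(B₀/D) − r = −(1/6.2867)·ln(36.316837/59.8682) − 0.0463 = 0.03321135

spread=0.0332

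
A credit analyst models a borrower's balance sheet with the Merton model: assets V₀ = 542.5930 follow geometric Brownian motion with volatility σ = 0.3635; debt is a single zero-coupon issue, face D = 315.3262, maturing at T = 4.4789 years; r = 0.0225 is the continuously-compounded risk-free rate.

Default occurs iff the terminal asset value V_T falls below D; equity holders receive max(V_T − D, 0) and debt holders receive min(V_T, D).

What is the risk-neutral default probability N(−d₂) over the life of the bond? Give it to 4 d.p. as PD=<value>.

PD=0.3257

d₁ = [ln(V₀/D) + (r + σ²/2)T] / (σ√T)
   = [ln(542.5930/315.3262) + (0.0225 + 0.5·0.3635²)·4.4789] / (0.3635·√4.4789)
   = [0.542752 + 0.396679] / 0.769290 = 1.221166
d₂ = d₁ − σ√T = 1.221166 − 0.769290 = 0.451876
risk-neutral PD = N(−d₂) = N(-0.451876) = 0.325679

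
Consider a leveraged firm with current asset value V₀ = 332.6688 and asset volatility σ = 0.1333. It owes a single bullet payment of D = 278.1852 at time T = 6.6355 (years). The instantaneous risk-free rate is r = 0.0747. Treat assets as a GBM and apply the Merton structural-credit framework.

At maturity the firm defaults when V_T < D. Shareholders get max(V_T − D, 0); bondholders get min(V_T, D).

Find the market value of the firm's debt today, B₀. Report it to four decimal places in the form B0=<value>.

d₁ = [ln(V₀/D) + (r + σ²/2)T] / (σ√T)
   = [ln(332.6688/278.1852) + (0.0747 + 0.5·0.1333²)·6.6355] / (0.1333·√6.6355)
   = [0.178860 + 0.554625] / 0.343374 = 2.136113
d₂ = d₁ − σ√T = 2.136113 − 0.343374 = 1.792739
N(d₁) = 0.983665,  N(d₂) = 0.963493,  e^(−rT) = 0.609162
E₀ = V₀·N(d₁) − D·e^(−rT)·N(d₂)
   = 332.6688·0.983665 − 278.1852·0.609162·0.963493 = 163.961424
B₀ = V₀ − E₀ = 332.6688 − 163.961424 = 168.707376

B0=168.7074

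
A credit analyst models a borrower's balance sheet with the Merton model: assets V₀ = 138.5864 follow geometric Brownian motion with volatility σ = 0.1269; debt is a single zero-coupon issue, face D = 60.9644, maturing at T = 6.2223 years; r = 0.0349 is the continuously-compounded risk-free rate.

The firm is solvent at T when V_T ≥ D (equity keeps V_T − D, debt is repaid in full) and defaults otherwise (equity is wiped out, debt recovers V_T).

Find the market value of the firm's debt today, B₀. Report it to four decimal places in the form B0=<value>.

B0=49.0608

d₁ = [ln(V₀/D) + (r + σ²/2)T] / (σ√T)
   = [ln(138.5864/60.9644) + (0.0349 + 0.5·0.1269²)·6.2223] / (0.1269·√6.2223)
   = [0.821204 + 0.267259] / 0.316546 = 3.438559
d₂ = d₁ − σ√T = 3.438559 − 0.316546 = 3.122013
N(d₁) = 0.999708,  N(d₂) = 0.999102,  e^(−rT) = 0.804803
E₀ = V₀·N(d₁) − D·e^(−rT)·N(d₂)
   = 138.5864·0.999708 − 60.9644·0.804803·0.999102 = 89.525634
B₀ = V₀ − E₀ = 138.5864 − 89.525634 = 49.060766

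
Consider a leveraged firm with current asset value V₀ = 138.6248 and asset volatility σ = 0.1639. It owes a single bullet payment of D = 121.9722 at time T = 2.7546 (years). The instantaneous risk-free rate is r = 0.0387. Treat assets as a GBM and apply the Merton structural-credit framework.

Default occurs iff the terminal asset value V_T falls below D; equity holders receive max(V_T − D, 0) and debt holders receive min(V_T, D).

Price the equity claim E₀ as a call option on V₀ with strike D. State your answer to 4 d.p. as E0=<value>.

E0=32.5729

d₁ = [ln(V₀/D) + (r + σ²/2)T] / (σ√T)
   = [ln(138.6248/121.9722) + (0.0387 + 0.5·0.1639²)·2.7546] / (0.1639·√2.7546)
   = [0.127978 + 0.143602] / 0.272025 = 0.998364
d₂ = d₁ − σ√T = 0.998364 − 0.272025 = 0.726339
N(d₁) = 0.840949,  N(d₂) = 0.766185,  e^(−rT) = 0.898882
E₀ = V₀·N(d₁) − D·e^(−rT)·N(d₂)
   = 138.6248·0.840949 − 121.9722·0.898882·0.766185 = 32.572863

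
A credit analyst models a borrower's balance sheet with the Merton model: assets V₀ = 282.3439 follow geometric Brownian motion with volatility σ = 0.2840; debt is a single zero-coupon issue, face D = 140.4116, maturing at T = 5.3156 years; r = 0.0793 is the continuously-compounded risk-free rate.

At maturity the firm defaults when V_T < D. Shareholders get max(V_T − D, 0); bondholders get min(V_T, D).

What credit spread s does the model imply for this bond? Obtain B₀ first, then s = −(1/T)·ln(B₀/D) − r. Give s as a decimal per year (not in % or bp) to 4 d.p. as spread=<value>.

d₁ = [ln(V₀/D) + (r + σ²/2)T] / (σ√T)
   = [ln(282.3439/140.4116) + (0.0793 + 0.5·0.2840²)·5.3156] / (0.2840·√5.3156)
   = [0.698548 + 0.635895] / 0.654779 = 2.038005
d₂ = d₁ − σ√T = 2.038005 − 0.654779 = 1.383227
N(d₁) = 0.979225,  N(d₂) = 0.916702,  e^(−rT) = 0.656044
E₀ = V₀·N(d₁) − D·e^(−rT)·N(d₂)
   = 282.3439·0.979225 − 140.4116·0.656044·0.916702 = 192.035139
B₀ = V₀ − E₀ = 282.3439 − 192.035139 = 90.308761
spread = −(1/T)·ln(B₀/D) − r = −(1/5.3156)·ln(90.308761/140.4116) − 0.0793 = 0.00372800

spread=0.0037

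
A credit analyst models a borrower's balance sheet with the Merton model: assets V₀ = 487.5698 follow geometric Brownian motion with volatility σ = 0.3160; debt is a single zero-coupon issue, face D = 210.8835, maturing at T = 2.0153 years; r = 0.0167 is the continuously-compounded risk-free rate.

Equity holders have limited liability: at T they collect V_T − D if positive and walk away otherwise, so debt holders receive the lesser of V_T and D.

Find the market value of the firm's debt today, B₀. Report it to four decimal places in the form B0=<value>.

B0=202.5353

d₁ = [ln(V₀/D) + (r + σ²/2)T] / (σ√T)
   = [ln(487.5698/210.8835) + (0.0167 + 0.5·0.3160²)·2.0153] / (0.3160·√2.0153)
   = [0.838128 + 0.134275] / 0.448598 = 2.167651
d₂ = d₁ − σ√T = 2.167651 − 0.448598 = 1.719053
N(d₁) = 0.984907,  N(d₂) = 0.957198,  e^(−rT) = 0.966905
E₀ = V₀·N(d₁) − D·e^(−rT)·N(d₂)
   = 487.5698·0.984907 − 210.8835·0.966905·0.957198 = 285.034453
B₀ = V₀ − E₀ = 487.5698 − 285.034453 = 202.535347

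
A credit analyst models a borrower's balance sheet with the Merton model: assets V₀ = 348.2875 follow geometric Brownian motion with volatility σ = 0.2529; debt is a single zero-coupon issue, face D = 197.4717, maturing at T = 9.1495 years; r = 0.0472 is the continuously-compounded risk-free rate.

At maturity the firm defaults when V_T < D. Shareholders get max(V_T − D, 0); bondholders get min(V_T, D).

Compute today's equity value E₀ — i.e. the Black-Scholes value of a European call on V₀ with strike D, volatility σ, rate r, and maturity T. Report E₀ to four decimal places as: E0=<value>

E0=226.9725

d₁ = [ln(V₀/D) + (r + σ²/2)T] / (σ√T)
   = [ln(348.2875/197.4717) + (0.0472 + 0.5·0.2529²)·9.1495] / (0.2529·√9.1495)
   = [0.567433 + 0.724450] / 0.764975 = 1.688790
d₂ = d₁ − σ√T = 1.688790 − 0.764975 = 0.923815
N(d₁) = 0.954370,  N(d₂) = 0.822209,  e^(−rT) = 0.649303
E₀ = V₀·N(d₁) − D·e^(−rT)·N(d₂)
   = 348.2875·0.954370 − 197.4717·0.649303·0.822209 = 226.972529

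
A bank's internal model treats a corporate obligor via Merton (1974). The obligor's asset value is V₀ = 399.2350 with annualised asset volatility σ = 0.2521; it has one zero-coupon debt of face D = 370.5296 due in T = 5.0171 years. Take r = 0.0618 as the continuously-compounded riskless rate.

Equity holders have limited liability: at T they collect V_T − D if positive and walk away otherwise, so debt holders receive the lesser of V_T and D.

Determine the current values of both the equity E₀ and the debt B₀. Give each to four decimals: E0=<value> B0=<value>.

d₁ = [ln(V₀/D) + (r + σ²/2)T] / (σ√T)
   = [ln(399.2350/370.5296) + (0.0618 + 0.5·0.2521²)·5.0171] / (0.2521·√5.0171)
   = [0.074617 + 0.469486] / 0.564676 = 0.963567
d₂ = d₁ − σ√T = 0.963567 − 0.564676 = 0.398891
N(d₁) = 0.832368,  N(d₂) = 0.655013,  e^(−rT) = 0.733405
E₀ = V₀·N(d₁) − D·e^(−rT)·N(d₂)
   = 399.2350·0.832368 − 370.5296·0.733405·0.655013 = 154.311828
B₀ = V₀ − E₀ = 399.2350 − 154.311828 = 244.923172

E0=154.3118 B0=244.9232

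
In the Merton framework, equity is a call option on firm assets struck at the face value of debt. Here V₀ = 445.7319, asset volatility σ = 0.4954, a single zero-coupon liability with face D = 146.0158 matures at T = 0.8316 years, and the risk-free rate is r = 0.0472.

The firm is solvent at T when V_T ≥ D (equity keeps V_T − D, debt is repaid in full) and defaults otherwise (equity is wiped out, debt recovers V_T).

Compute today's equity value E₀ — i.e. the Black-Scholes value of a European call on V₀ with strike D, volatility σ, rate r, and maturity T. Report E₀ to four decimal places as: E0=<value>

d₁ = [ln(V₀/D) + (r + σ²/2)T] / (σ√T)
   = [ln(445.7319/146.0158) + (0.0472 + 0.5·0.4954²)·0.8316] / (0.4954·√0.8316)
   = [1.116003 + 0.141298] / 0.451766 = 2.783081
d₂ = d₁ − σ√T = 2.783081 − 0.451766 = 2.331315
N(d₁) = 0.997308,  N(d₂) = 0.990132,  e^(−rT) = 0.961509
E₀ = V₀·N(d₁) − D·e^(−rT)·N(d₂)
   = 445.7319·0.997308 − 146.0158·0.961509·0.990132 = 305.521862

E0=305.5219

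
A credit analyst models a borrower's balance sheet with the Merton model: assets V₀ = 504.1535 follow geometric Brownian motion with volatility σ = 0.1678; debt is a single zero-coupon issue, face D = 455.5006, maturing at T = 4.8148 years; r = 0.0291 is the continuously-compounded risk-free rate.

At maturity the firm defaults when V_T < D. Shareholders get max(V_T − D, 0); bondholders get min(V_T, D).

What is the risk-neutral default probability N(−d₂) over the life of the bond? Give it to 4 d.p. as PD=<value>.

d₁ = [ln(V₀/D) + (r + σ²/2)T] / (σ√T)
   = [ln(504.1535/455.5006) + (0.0291 + 0.5·0.1678²)·4.8148] / (0.1678·√4.8148)
   = [0.101484 + 0.207895] / 0.368198 = 0.840253
d₂ = d₁ − σ√T = 0.840253 − 0.368198 = 0.472055
risk-neutral PD = N(−d₂) = N(-0.472055) = 0.318444

PD=0.3184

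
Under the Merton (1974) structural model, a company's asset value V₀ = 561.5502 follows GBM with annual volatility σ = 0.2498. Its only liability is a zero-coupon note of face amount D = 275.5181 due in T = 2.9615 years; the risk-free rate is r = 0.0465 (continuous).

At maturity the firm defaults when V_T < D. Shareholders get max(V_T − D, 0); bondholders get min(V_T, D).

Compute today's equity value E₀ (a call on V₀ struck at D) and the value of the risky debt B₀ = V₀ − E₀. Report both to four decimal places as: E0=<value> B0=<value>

d₁ = [ln(V₀/D) + (r + σ²/2)T] / (σ√T)
   = [ln(561.5502/275.5181) + (0.0465 + 0.5·0.2498²)·2.9615] / (0.2498·√2.9615)
   = [0.712048 + 0.230109] / 0.429881 = 2.191668
d₂ = d₁ − σ√T = 2.191668 − 0.429881 = 1.761787
N(d₁) = 0.985798,  N(d₂) = 0.960947,  e^(−rT) = 0.871352
E₀ = V₀·N(d₁) − D·e^(−rT)·N(d₂)
   = 561.5502·0.985798 − 275.5181·0.871352·0.960947 = 322.877572
B₀ = V₀ − E₀ = 561.5502 − 322.877572 = 238.672628

E0=322.8776 B0=238.6726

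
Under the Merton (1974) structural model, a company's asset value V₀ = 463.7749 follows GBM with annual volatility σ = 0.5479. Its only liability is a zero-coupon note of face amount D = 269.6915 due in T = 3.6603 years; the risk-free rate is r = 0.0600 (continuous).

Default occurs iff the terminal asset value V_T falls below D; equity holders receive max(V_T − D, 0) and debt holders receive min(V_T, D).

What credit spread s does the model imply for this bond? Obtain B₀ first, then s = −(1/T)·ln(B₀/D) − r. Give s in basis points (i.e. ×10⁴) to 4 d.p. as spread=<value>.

spread=588.3702

d₁ = [ln(V₀/D) + (r + σ²/2)T] / (σ√T)
   = [ln(463.7749/269.6915) + (0.0600 + 0.5·0.5479²)·3.6603] / (0.5479·√3.6603)
   = [0.542121 + 0.769019] / 1.048237 = 1.250804
d₂ = d₁ − σ√T = 1.250804 − 1.048237 = 0.202567
N(d₁) = 0.894497,  N(d₂) = 0.580263,  e^(−rT) = 0.802825
E₀ = V₀·N(d₁) − D·e^(−rT)·N(d₂)
   = 463.7749·0.894497 − 269.6915·0.802825·0.580263 = 289.209480
B₀ = V₀ − E₀ = 463.7749 − 289.209480 = 174.565420
spread = −(1/T)·ln(B₀/D) − r = −(1/3.6603)·ln(174.565420/269.6915) − 0.0600 = 0.05883702
in basis points: 0.05883702 × 10⁴ = 588.3702 bp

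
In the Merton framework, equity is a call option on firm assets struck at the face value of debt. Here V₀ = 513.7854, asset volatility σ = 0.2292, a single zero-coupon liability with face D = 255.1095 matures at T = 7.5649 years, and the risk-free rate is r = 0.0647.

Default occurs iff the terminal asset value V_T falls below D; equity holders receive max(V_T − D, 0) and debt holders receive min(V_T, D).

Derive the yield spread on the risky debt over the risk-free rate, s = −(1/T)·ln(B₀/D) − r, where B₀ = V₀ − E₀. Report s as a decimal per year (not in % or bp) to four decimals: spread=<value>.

d₁ = [ln(V₀/D) + (r + σ²/2)T] / (σ√T)
   = [ln(513.7854/255.1095) + (0.0647 + 0.5·0.2292²)·7.5649] / (0.2292·√7.5649)
   = [0.700113 + 0.688151] / 0.630400 = 2.202195
d₂ = d₁ − σ√T = 2.202195 − 0.630400 = 1.571795
N(d₁) = 0.986174,  N(d₂) = 0.942001,  e^(−rT) = 0.612964
E₀ = V₀·N(d₁) − D·e^(−rT)·N(d₂)
   = 513.7854·0.986174 − 255.1095·0.612964·0.942001 = 359.378458
B₀ = V₀ − E₀ = 513.7854 − 359.378458 = 154.406942
spread = −(1/T)·ln(B₀/D) − r = −(1/7.5649)·ln(154.406942/255.1095) − 0.0647 = 0.00167249

spread=0.0017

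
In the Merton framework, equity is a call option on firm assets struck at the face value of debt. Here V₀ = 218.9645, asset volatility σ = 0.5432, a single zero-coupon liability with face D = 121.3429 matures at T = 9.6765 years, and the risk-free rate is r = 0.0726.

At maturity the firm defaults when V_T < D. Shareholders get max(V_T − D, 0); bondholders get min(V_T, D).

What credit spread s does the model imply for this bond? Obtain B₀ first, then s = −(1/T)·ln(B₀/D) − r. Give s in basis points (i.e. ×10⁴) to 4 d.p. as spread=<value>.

d₁ = [ln(V₀/D) + (r + σ²/2)T] / (σ√T)
   = [ln(218.9645/121.3429) + (0.0726 + 0.5·0.5432²)·9.6765] / (0.5432·√9.6765)
   = [0.590289 + 2.130118] / 1.689736 = 1.609960
d₂ = d₁ − σ√T = 1.609960 − 1.689736 = -0.079776
N(d₁) = 0.946297,  N(d₂) = 0.468208,  e^(−rT) = 0.495339
E₀ = V₀·N(d₁) − D·e^(−rT)·N(d₂)
   = 218.9645·0.946297 − 121.3429·0.495339·0.468208 = 179.063386
B₀ = V₀ − E₀ = 218.9645 − 179.063386 = 39.901114
spread = −(1/T)·ln(B₀/D) − r = −(1/9.6765)·ln(39.901114/121.3429) − 0.0726 = 0.04233993
in basis points: 0.04233993 × 10⁴ = 423.3993 bp

spread=423.3993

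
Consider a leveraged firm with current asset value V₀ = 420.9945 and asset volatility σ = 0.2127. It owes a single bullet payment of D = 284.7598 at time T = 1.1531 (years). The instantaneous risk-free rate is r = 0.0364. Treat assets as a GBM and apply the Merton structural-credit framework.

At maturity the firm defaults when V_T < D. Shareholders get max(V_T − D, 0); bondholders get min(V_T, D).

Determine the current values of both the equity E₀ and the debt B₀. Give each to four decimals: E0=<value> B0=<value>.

d₁ = [ln(V₀/D) + (r + σ²/2)T] / (σ√T)
   = [ln(420.9945/284.7598) + (0.0364 + 0.5·0.2127²)·1.1531] / (0.2127·√1.1531)
   = [0.390974 + 0.068057] / 0.228403 = 2.009743
d₂ = d₁ − σ√T = 2.009743 − 0.228403 = 1.781340
N(d₁) = 0.977771,  N(d₂) = 0.962572,  e^(−rT) = 0.958896
E₀ = V₀·N(d₁) − D·e^(−rT)·N(d₂)
   = 420.9945·0.977771 − 284.7598·0.958896·0.962572 = 148.801165
B₀ = V₀ − E₀ = 420.9945 − 148.801165 = 272.193335

E0=148.8012 B0=272.1933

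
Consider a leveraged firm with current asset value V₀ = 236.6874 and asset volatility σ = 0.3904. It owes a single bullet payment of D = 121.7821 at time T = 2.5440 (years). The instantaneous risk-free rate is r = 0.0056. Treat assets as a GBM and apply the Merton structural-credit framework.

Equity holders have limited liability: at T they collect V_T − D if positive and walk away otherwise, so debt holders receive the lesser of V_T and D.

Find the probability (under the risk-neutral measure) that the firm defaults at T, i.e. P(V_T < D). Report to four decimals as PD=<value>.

d₁ = [ln(V₀/D) + (r + σ²/2)T] / (σ√T)
   = [ln(236.6874/121.7821) + (0.0056 + 0.5·0.3904²)·2.5440] / (0.3904·√2.5440)
   = [0.664507 + 0.208115] / 0.622685 = 1.401385
d₂ = d₁ − σ√T = 1.401385 − 0.622685 = 0.778700
risk-neutral PD = N(−d₂) = N(-0.778700) = 0.218078

PD=0.2181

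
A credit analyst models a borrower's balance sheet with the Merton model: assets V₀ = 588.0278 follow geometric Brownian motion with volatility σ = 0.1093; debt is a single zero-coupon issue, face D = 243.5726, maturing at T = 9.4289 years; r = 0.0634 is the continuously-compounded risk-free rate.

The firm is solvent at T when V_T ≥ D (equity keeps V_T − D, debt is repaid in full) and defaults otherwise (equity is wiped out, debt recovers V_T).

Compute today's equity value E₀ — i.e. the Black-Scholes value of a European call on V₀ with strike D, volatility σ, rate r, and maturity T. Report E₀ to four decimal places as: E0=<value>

d₁ = [ln(V₀/D) + (r + σ²/2)T] / (σ√T)
   = [ln(588.0278/243.5726) + (0.0634 + 0.5·0.1093²)·9.4289] / (0.1093·√9.4289)
   = [0.881359 + 0.654113] / 0.335622 = 4.575003
d₂ = d₁ − σ√T = 4.575003 − 0.335622 = 4.239381
N(d₁) = 0.999998,  N(d₂) = 0.999989,  e^(−rT) = 0.550025
E₀ = V₀·N(d₁) − D·e^(−rT)·N(d₂)
   = 588.0278·0.999998 − 243.5726·0.550025·0.999989 = 454.056977

E0=454.0570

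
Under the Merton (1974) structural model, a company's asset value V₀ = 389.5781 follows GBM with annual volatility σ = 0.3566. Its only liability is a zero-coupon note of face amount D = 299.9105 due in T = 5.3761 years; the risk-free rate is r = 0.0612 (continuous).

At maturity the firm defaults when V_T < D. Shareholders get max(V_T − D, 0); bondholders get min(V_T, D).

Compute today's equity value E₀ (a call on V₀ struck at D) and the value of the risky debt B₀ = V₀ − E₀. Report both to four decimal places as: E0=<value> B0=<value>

d₁ = [ln(V₀/D) + (r + σ²/2)T] / (σ√T)
   = [ln(389.5781/299.9105) + (0.0612 + 0.5·0.3566²)·5.3761] / (0.3566·√5.3761)
   = [0.261580 + 0.670839] / 0.826828 = 1.127707
d₂ = d₁ − σ√T = 1.127707 − 0.826828 = 0.300880
N(d₁) = 0.870278,  N(d₂) = 0.618247,  e^(−rT) = 0.719631
E₀ = V₀·N(d₁) − D·e^(−rT)·N(d₂)
   = 389.5781·0.870278 − 299.9105·0.719631·0.618247 = 205.608359
B₀ = V₀ − E₀ = 389.5781 − 205.608359 = 183.969741

E0=205.6084 B0=183.9697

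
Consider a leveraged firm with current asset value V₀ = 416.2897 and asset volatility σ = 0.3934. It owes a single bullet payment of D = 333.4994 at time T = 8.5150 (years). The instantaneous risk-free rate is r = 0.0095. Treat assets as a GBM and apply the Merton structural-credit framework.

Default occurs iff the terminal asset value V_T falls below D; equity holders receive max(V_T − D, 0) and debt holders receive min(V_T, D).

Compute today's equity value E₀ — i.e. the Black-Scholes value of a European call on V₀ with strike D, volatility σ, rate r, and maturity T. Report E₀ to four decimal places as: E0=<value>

d₁ = [ln(V₀/D) + (r + σ²/2)T] / (σ√T)
   = [ln(416.2897/333.4994) + (0.0095 + 0.5·0.3934²)·8.5150] / (0.3934·√8.5150)
   = [0.221740 + 0.739798] / 1.147960 = 0.837607
d₂ = d₁ − σ√T = 0.837607 − 1.147960 = -0.310353
N(d₁) = 0.798874,  N(d₂) = 0.378146,  e^(−rT) = 0.922293
E₀ = V₀·N(d₁) − D·e^(−rT)·N(d₂)
   = 416.2897·0.798874 − 333.4994·0.922293·0.378146 = 216.251326

E0=216.2513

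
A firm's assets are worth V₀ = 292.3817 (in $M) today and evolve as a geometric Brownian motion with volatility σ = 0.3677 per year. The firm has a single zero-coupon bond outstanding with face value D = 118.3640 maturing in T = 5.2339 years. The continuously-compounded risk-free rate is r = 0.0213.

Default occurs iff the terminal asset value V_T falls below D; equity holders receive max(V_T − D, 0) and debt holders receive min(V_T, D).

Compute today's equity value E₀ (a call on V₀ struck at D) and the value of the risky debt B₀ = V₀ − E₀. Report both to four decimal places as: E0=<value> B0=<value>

E0=194.2080 B0=98.1737

d₁ = [ln(V₀/D) + (r + σ²/2)T] / (σ√T)
   = [ln(292.3817/118.3640) + (0.0213 + 0.5·0.3677²)·5.2339] / (0.3677·√5.2339)
   = [0.904296 + 0.465302] / 0.841214 = 1.628121
d₂ = d₁ − σ√T = 1.628121 − 0.841214 = 0.786907
N(d₁) = 0.948250,  N(d₂) = 0.784332,  e^(−rT) = 0.894507
E₀ = V₀·N(d₁) − D·e^(−rT)·N(d₂)
   = 292.3817·0.948250 − 118.3640·0.894507·0.784332 = 194.207973
B₀ = V₀ − E₀ = 292.3817 − 194.207973 = 98.173727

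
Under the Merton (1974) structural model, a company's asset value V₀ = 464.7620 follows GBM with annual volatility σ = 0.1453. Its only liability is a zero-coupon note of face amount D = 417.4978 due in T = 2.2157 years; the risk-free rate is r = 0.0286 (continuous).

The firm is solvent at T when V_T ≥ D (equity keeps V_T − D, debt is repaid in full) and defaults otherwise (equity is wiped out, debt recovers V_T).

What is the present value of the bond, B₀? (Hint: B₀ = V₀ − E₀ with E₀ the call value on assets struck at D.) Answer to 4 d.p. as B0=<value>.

B0=380.5862

d₁ = [ln(V₀/D) + (r + σ²/2)T] / (σ√T)
   = [ln(464.7620/417.4978) + (0.0286 + 0.5·0.1453²)·2.2157] / (0.1453·√2.2157)
   = [0.107246 + 0.086758] / 0.216282 = 0.896995
d₂ = d₁ − σ√T = 0.896995 − 0.216282 = 0.680713
N(d₁) = 0.815139,  N(d₂) = 0.751973,  e^(−rT) = 0.938597
E₀ = V₀·N(d₁) − D·e^(−rT)·N(d₂)
   = 464.7620·0.815139 − 417.4978·0.938597·0.751973 = 84.175802
B₀ = V₀ − E₀ = 464.7620 − 84.175802 = 380.586198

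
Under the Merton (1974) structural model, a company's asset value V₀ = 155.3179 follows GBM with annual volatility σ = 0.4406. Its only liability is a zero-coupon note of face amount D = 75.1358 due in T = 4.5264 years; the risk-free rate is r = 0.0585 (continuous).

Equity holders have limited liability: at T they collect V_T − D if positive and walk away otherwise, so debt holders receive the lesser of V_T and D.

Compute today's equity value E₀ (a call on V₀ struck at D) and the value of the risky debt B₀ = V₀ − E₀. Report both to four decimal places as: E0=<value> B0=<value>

d₁ = [ln(V₀/D) + (r + σ²/2)T] / (σ√T)
   = [ln(155.3179/75.1358) + (0.0585 + 0.5·0.4406²)·4.5264] / (0.4406·√4.5264)
   = [0.726177 + 0.704146] / 0.937391 = 1.525854
d₂ = d₁ − σ√T = 1.525854 − 0.937391 = 0.588463
N(d₁) = 0.936477,  N(d₂) = 0.721889,  e^(−rT) = 0.767364
E₀ = V₀·N(d₁) − D·e^(−rT)·N(d₂)
   = 155.3179·0.936477 − 75.1358·0.767364·0.721889 = 103.830035
B₀ = V₀ − E₀ = 155.3179 − 103.830035 = 51.487865

E0=103.8300 B0=51.4879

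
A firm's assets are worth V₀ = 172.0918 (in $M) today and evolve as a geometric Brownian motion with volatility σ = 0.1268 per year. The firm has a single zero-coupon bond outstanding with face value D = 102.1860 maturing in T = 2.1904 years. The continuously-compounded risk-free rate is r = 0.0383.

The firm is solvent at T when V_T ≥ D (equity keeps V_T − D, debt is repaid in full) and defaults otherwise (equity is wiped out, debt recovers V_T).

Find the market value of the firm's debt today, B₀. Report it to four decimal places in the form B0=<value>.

B0=93.9591

d₁ = [ln(V₀/D) + (r + σ²/2)T] / (σ√T)
   = [ln(172.0918/102.1860) + (0.0383 + 0.5·0.1268²)·2.1904] / (0.1268·√2.1904)
   = [0.521233 + 0.101501] / 0.187664 = 3.318349
d₂ = d₁ − σ√T = 3.318349 − 0.187664 = 3.130685
N(d₁) = 0.999547,  N(d₂) = 0.999128,  e^(−rT) = 0.919530
E₀ = V₀·N(d₁) − D·e^(−rT)·N(d₂)
   = 172.0918·0.999547 − 102.1860·0.919530·0.999128 = 78.132700
B₀ = V₀ − E₀ = 172.0918 − 78.132700 = 93.959100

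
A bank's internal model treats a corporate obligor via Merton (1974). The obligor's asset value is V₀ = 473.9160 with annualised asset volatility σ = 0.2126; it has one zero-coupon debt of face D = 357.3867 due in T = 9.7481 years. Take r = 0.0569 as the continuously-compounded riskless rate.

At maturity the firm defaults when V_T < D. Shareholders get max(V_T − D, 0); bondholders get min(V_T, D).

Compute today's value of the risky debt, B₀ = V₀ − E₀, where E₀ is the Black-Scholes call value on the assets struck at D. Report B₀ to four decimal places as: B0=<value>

B0=195.3738

d₁ = [ln(V₀/D) + (r + σ²/2)T] / (σ√T)
   = [ln(473.9160/357.3867) + (0.0569 + 0.5·0.2126²)·9.7481] / (0.2126·√9.7481)
   = [0.282212 + 0.774968] / 0.663779 = 1.592669
d₂ = d₁ − σ√T = 1.592669 − 0.663779 = 0.928890
N(d₁) = 0.944383,  N(d₂) = 0.823527,  e^(−rT) = 0.574264
E₀ = V₀·N(d₁) − D·e^(−rT)·N(d₂)
   = 473.9160·0.944383 − 357.3867·0.574264·0.823527 = 278.542232
B₀ = V₀ − E₀ = 473.9160 − 278.542232 = 195.373768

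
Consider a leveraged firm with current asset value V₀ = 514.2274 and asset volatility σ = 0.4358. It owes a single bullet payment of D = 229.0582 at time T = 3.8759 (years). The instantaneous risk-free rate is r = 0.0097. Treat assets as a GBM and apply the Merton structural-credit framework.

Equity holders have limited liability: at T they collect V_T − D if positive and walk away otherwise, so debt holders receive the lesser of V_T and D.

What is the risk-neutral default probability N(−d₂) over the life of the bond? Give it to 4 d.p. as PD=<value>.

d₁ = [ln(V₀/D) + (r + σ²/2)T] / (σ√T)
   = [ln(514.2274/229.0582) + (0.0097 + 0.5·0.4358²)·3.8759] / (0.4358·√3.8759)
   = [0.808689 + 0.405655] / 0.857973 = 1.415365
d₂ = d₁ − σ√T = 1.415365 − 0.857973 = 0.557392
risk-neutral PD = N(−d₂) = N(-0.557392) = 0.288630

PD=0.2886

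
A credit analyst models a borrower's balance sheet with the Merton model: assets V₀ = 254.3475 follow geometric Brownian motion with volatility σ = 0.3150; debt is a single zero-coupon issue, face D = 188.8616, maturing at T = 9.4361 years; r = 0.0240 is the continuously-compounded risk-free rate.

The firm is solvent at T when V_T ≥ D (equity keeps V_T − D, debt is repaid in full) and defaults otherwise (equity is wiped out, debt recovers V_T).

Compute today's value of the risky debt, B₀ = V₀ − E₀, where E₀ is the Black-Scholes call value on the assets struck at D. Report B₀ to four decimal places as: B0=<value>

B0=117.5732

d₁ = [ln(V₀/D) + (r + σ²/2)T] / (σ√T)
   = [ln(254.3475/188.8616) + (0.0240 + 0.5·0.3150²)·9.4361] / (0.3150·√9.4361)
   = [0.297687 + 0.694615] / 0.967624 = 1.025503
d₂ = d₁ − σ√T = 1.025503 − 0.967624 = 0.057879
N(d₁) = 0.847437,  N(d₂) = 0.523077,  e^(−rT) = 0.797346
E₀ = V₀·N(d₁) − D·e^(−rT)·N(d₂)
   = 254.3475·0.847437 − 188.8616·0.797346·0.523077 = 136.774291
B₀ = V₀ − E₀ = 254.3475 − 136.774291 = 117.573209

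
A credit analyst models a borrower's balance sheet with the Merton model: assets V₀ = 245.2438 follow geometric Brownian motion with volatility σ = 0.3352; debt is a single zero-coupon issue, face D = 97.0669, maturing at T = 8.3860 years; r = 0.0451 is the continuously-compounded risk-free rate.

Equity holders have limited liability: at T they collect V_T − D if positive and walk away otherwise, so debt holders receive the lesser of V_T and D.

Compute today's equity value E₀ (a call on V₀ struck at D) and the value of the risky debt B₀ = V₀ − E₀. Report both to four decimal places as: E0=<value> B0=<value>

E0=183.4712 B0=61.7726

d₁ = [ln(V₀/D) + (r + σ²/2)T] / (σ√T)
   = [ln(245.2438/97.0669) + (0.0451 + 0.5·0.3352²)·8.3860] / (0.3352·√8.3860)
   = [0.926852 + 0.849330] / 0.970692 = 1.829811
d₂ = d₁ − σ√T = 1.829811 − 0.970692 = 0.859119
N(d₁) = 0.966361,  N(d₂) = 0.804862,  e^(−rT) = 0.685088
E₀ = V₀·N(d₁) − D·e^(−rT)·N(d₂)
   = 245.2438·0.966361 − 97.0669·0.685088·0.804862 = 183.471199
B₀ = V₀ − E₀ = 245.2438 − 183.471199 = 61.772601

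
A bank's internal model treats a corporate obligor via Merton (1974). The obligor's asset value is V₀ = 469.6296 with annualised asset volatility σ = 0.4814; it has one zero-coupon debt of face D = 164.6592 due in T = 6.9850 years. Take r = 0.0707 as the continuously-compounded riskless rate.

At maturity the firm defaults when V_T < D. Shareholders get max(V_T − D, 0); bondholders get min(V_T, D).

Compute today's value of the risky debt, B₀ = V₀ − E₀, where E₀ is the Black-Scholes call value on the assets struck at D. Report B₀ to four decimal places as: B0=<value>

d₁ = [ln(V₀/D) + (r + σ²/2)T] / (σ√T)
   = [ln(469.6296/164.6592) + (0.0707 + 0.5·0.4814²)·6.9850] / (0.4814·√6.9850)
   = [1.048066 + 1.303212] / 1.272299 = 1.848055
d₂ = d₁ − σ√T = 1.848055 − 1.272299 = 0.575755
N(d₁) = 0.967703,  N(d₂) = 0.717610,  e^(−rT) = 0.610279
E₀ = V₀·N(d₁) − D·e^(−rT)·N(d₂)
   = 469.6296·0.967703 − 164.6592·0.610279·0.717610 = 382.350700
B₀ = V₀ − E₀ = 469.6296 − 382.350700 = 87.278900

B0=87.2789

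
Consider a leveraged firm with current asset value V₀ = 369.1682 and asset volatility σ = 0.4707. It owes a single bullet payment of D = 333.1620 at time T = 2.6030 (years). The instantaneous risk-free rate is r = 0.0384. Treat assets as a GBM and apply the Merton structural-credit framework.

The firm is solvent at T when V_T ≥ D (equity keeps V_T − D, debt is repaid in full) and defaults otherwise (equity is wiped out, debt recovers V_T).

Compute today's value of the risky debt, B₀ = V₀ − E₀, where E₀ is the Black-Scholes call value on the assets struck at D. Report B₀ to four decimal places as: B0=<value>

d₁ = [ln(V₀/D) + (r + σ²/2)T] / (σ√T)
   = [ln(369.1682/333.1620) + (0.0384 + 0.5·0.4707²)·2.6030] / (0.4707·√2.6030)
   = [0.102624 + 0.388314] / 0.759419 = 0.646464
d₂ = d₁ − σ√T = 0.646464 − 0.759419 = -0.112954
N(d₁) = 0.741011,  N(d₂) = 0.455033,  e^(−rT) = 0.904878
E₀ = V₀·N(d₁) − D·e^(−rT)·N(d₂)
   = 369.1682·0.741011 − 333.1620·0.904878·0.455033 = 136.378228
B₀ = V₀ − E₀ = 369.1682 − 136.378228 = 232.789972

B0=232.7900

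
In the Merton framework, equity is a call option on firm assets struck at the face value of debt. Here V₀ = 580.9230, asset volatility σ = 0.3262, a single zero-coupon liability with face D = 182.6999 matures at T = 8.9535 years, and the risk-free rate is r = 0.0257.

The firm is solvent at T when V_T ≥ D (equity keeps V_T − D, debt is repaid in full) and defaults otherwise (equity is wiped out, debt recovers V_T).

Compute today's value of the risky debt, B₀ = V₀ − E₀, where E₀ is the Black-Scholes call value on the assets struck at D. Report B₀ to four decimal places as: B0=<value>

B0=136.0253

d₁ = [ln(V₀/D) + (r + σ²/2)T] / (σ√T)
   = [ln(580.9230/182.6999) + (0.0257 + 0.5·0.3262²)·8.9535] / (0.3262·√8.9535)
   = [1.156773 + 0.706460] / 0.976069 = 1.908916
d₂ = d₁ − σ√T = 1.908916 − 0.976069 = 0.932847
N(d₁) = 0.971864,  N(d₂) = 0.824551,  e^(−rT) = 0.794450
E₀ = V₀·N(d₁) − D·e^(−rT)·N(d₂)
   = 580.9230·0.971864 − 182.6999·0.794450·0.824551 = 444.897679
B₀ = V₀ − E₀ = 580.9230 − 444.897679 = 136.025321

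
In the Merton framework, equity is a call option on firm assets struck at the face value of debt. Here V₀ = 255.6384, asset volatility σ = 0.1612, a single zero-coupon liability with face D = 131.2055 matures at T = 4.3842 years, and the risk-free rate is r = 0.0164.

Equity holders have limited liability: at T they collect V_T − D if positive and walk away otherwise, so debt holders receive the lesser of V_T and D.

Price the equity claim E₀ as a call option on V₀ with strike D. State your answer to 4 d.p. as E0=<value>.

d₁ = [ln(V₀/D) + (r + σ²/2)T] / (σ√T)
   = [ln(255.6384/131.2055) + (0.0164 + 0.5·0.1612²)·4.3842] / (0.1612·√4.3842)
   = [0.666999 + 0.128864] / 0.337528 = 2.357914
d₂ = d₁ − σ√T = 2.357914 − 0.337528 = 2.020386
N(d₁) = 0.990811,  N(d₂) = 0.978328,  e^(−rT) = 0.930623
E₀ = V₀·N(d₁) − D·e^(−rT)·N(d₂)
   = 255.6384·0.990811 − 131.2055·0.930623·0.978328 = 133.832648

E0=133.8326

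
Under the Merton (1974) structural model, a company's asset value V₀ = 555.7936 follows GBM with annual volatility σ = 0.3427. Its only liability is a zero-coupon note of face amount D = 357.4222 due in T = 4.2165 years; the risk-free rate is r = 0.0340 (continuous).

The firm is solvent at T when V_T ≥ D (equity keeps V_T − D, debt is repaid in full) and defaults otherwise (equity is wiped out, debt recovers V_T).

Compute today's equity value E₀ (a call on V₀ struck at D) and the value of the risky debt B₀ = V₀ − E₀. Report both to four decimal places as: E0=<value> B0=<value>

d₁ = [ln(V₀/D) + (r + σ²/2)T] / (σ√T)
   = [ln(555.7936/357.4222) + (0.0340 + 0.5·0.3427²)·4.2165] / (0.3427·√4.2165)
   = [0.441479 + 0.390961] / 0.703704 = 1.182940
d₂ = d₁ − σ√T = 1.182940 − 0.703704 = 0.479236
N(d₁) = 0.881584,  N(d₂) = 0.684115,  e^(−rT) = 0.866441
E₀ = V₀·N(d₁) − D·e^(−rT)·N(d₂)
   = 555.7936·0.881584 − 357.4222·0.866441·0.684115 = 278.118248
B₀ = V₀ − E₀ = 555.7936 − 278.118248 = 277.675352

E0=278.1182 B0=277.6754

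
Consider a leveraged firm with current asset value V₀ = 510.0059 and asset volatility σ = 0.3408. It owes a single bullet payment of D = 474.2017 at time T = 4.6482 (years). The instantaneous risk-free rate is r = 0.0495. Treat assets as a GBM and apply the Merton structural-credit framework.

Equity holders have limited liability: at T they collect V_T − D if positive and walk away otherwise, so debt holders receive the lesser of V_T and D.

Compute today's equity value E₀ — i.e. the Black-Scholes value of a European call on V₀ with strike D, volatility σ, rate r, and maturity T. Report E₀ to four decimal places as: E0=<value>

d₁ = [ln(V₀/D) + (r + σ²/2)T] / (σ√T)
   = [ln(510.0059/474.2017) + (0.0495 + 0.5·0.3408²)·4.6482] / (0.3408·√4.6482)
   = [0.072790 + 0.500018] / 0.734754 = 0.779590
d₂ = d₁ − σ√T = 0.779590 − 0.734754 = 0.044836
N(d₁) = 0.782184,  N(d₂) = 0.517881,  e^(−rT) = 0.794465
E₀ = V₀·N(d₁) − D·e^(−rT)·N(d₂)
   = 510.0059·0.782184 − 474.2017·0.794465·0.517881 = 203.813564

E0=203.8136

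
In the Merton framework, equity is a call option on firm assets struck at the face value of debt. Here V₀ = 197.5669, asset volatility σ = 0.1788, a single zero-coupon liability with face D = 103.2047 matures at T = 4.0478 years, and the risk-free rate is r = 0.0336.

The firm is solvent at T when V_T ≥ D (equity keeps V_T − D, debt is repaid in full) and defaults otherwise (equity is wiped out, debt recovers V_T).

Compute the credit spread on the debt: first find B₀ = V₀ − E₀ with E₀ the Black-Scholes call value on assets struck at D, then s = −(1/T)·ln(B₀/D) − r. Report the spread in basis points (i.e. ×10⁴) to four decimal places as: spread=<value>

spread=6.6675

d₁ = [ln(V₀/D) + (r + σ²/2)T] / (σ√T)
   = [ln(197.5669/103.2047) + (0.0336 + 0.5·0.1788²)·4.0478] / (0.1788·√4.0478)
   = [0.649363 + 0.200709] / 0.359730 = 2.363081
d₂ = d₁ − σ√T = 2.363081 − 0.359730 = 2.003351
N(d₁) = 0.990938,  N(d₂) = 0.977430,  e^(−rT) = 0.872837
E₀ = V₀·N(d₁) − D·e^(−rT)·N(d₂)
   = 197.5669·0.990938 − 103.2047·0.872837·0.977430 = 107.728774
B₀ = V₀ − E₀ = 197.5669 − 107.728774 = 89.838126
spread = −(1/T)·ln(B₀/D) − r = −(1/4.0478)·ln(89.838126/103.2047) − 0.0336 = 0.00066675
in basis points: 0.00066675 × 10⁴ = 6.6675 bp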